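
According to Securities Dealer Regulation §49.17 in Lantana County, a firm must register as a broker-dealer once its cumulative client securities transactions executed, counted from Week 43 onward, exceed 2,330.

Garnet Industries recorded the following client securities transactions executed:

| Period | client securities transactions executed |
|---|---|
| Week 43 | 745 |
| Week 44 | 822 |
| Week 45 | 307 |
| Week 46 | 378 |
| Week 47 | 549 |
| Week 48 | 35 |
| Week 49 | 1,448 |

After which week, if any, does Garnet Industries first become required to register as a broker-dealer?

Week 47

Through Week 43: 745
Through Week 44: 1,567
Through Week 45: 1,874
Through Week 46: 2,252
Through Week 47: 2,801 ← exceeds threshold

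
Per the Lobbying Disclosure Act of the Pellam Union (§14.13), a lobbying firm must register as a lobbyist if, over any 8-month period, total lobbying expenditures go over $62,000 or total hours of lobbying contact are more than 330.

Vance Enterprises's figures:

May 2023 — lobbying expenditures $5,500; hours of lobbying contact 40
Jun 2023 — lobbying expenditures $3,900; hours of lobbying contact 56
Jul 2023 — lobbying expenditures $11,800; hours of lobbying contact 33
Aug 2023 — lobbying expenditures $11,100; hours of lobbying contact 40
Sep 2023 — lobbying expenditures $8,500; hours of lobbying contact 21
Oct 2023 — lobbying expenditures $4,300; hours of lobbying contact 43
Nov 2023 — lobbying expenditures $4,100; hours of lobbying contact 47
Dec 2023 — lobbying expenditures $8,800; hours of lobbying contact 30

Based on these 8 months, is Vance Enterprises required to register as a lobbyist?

Total lobbying expenditures: $5,500 + $3,900 + $11,800 + $11,100 + $8,500 + $4,300 + $4,100 + $8,800 = $58,000 (≤ $62,000).
Total hours of lobbying contact: 40 + 56 + 33 + 40 + 21 + 43 + 47 + 30 = 310 (≤ 330).
The test is 'or': neither threshold is exceeded.

No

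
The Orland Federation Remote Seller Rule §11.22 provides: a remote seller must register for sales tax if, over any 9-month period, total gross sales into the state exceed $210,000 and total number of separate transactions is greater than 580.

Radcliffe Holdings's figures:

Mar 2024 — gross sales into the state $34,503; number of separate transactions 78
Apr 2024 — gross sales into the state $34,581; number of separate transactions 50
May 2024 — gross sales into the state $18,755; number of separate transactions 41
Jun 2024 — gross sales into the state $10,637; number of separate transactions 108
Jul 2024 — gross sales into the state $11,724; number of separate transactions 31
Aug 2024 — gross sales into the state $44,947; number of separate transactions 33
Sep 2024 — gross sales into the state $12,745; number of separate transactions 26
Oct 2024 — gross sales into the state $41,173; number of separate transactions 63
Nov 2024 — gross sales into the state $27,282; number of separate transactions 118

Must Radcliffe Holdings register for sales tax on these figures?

Total gross sales into the state: $34,503 + $34,581 + $18,755 + $10,637 + $11,724 + $44,947 + $12,745 + $41,173 + $27,282 = $236,347 (> $210,000).
Total number of separate transactions: 78 + 50 + 41 + 108 + 31 + 33 + 26 + 63 + 118 = 548 (≤ 580).
The test is 'and': the rule requires both, and at least one is not exceeded.

No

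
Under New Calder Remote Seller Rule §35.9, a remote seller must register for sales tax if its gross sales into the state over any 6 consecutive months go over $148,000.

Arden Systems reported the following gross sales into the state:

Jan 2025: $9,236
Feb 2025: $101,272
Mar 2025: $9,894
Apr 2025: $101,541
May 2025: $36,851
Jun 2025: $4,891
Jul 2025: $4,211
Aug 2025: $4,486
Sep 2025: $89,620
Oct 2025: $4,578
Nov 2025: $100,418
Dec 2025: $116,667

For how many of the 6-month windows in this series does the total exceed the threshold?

Jan 2025–Jun 2025: $9,236 + $101,272 + $9,894 + $101,541 + $36,851 + $4,891 = $263,685 (over)
Feb 2025–Jul 2025: $101,272 + $9,894 + $101,541 + $36,851 + $4,891 + $4,211 = $258,660 (over)
Mar 2025–Aug 2025: $9,894 + $101,541 + $36,851 + $4,891 + $4,211 + $4,486 = $161,874 (over)
Apr 2025–Sep 2025: $101,541 + $36,851 + $4,891 + $4,211 + $4,486 + $89,620 = $241,600 (over)
May 2025–Oct 2025: $36,851 + $4,891 + $4,211 + $4,486 + $89,620 + $4,578 = $144,637 (under)
Jun 2025–Nov 2025: $4,891 + $4,211 + $4,486 + $89,620 + $4,578 + $100,418 = $208,204 (over)
Jul 2025–Dec 2025: $4,211 + $4,486 + $89,620 + $4,578 + $100,418 + $116,667 = $319,980 (over)
6 windows exceed the threshold.

6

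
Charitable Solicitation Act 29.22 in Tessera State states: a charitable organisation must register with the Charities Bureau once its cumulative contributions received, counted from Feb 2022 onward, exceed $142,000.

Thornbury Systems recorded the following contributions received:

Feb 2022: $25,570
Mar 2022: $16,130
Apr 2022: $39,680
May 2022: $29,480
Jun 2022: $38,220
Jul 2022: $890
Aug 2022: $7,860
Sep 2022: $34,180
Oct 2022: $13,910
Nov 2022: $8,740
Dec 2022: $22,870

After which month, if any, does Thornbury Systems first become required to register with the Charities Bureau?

Through Feb 2022: $25,570
Through Mar 2022: $41,700
Through Apr 2022: $81,380
Through May 2022: $110,860
Through Jun 2022: $149,080 ← exceeds threshold

Jun 2022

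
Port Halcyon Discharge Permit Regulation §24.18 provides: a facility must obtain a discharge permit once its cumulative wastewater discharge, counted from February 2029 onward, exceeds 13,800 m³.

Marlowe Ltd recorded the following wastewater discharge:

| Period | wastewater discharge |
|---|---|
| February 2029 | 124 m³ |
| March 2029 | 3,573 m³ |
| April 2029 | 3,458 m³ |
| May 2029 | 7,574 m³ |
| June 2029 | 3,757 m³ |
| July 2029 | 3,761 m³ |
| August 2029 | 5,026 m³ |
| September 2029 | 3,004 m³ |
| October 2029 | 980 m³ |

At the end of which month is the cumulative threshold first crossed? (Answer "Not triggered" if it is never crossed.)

May 2029

Through February 2029: 124 m³
Through March 2029: 3,697 m³
Through April 2029: 7,155 m³
Through May 2029: 14,729 m³ ← exceeds threshold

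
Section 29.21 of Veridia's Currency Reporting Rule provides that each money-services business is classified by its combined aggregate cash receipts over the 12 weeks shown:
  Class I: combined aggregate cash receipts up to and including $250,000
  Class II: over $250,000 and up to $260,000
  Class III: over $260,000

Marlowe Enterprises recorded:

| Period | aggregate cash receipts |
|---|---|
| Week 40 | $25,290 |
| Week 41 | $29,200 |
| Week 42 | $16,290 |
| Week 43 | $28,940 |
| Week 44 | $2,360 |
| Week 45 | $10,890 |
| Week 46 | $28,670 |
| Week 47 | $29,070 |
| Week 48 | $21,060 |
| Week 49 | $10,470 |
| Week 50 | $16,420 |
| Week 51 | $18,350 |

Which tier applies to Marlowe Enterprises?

Combined aggregate cash receipts: $25,290 + $29,200 + $16,290 + $28,940 + $2,360 + $10,890 + $28,670 + $29,070 + $21,060 + $10,470 + $16,420 + $18,350 = $237,010.
$237,010 ≤ $250,000, so Class I applies.

Class I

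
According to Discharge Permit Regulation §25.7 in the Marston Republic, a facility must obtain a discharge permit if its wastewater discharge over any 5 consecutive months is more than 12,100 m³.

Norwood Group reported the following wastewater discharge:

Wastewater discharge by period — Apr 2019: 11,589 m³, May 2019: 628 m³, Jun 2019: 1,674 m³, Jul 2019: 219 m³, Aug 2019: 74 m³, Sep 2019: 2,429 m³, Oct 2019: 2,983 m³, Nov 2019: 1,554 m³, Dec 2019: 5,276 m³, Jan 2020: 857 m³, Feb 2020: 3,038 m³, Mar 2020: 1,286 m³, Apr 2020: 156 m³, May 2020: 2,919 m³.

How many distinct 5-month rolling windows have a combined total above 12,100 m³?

4

Apr 2019–Aug 2019: 11,589 m³ + 628 m³ + 1,674 m³ + 219 m³ + 74 m³ = 14,184 m³ (over)
May 2019–Sep 2019: 628 m³ + 1,674 m³ + 219 m³ + 74 m³ + 2,429 m³ = 5,024 m³ (under)
Jun 2019–Oct 2019: 1,674 m³ + 219 m³ + 74 m³ + 2,429 m³ + 2,983 m³ = 7,379 m³ (under)
Jul 2019–Nov 2019: 219 m³ + 74 m³ + 2,429 m³ + 2,983 m³ + 1,554 m³ = 7,259 m³ (under)
Aug 2019–Dec 2019: 74 m³ + 2,429 m³ + 2,983 m³ + 1,554 m³ + 5,276 m³ = 12,316 m³ (over)
Sep 2019–Jan 2020: 2,429 m³ + 2,983 m³ + 1,554 m³ + 5,276 m³ + 857 m³ = 13,099 m³ (over)
Oct 2019–Feb 2020: 2,983 m³ + 1,554 m³ + 5,276 m³ + 857 m³ + 3,038 m³ = 13,708 m³ (over)
Nov 2019–Mar 2020: 1,554 m³ + 5,276 m³ + 857 m³ + 3,038 m³ + 1,286 m³ = 12,011 m³ (under)
Dec 2019–Apr 2020: 5,276 m³ + 857 m³ + 3,038 m³ + 1,286 m³ + 156 m³ = 10,613 m³ (under)
Jan 2020–May 2020: 857 m³ + 3,038 m³ + 1,286 m³ + 156 m³ + 2,919 m³ = 8,256 m³ (under)
4 windows exceed the threshold.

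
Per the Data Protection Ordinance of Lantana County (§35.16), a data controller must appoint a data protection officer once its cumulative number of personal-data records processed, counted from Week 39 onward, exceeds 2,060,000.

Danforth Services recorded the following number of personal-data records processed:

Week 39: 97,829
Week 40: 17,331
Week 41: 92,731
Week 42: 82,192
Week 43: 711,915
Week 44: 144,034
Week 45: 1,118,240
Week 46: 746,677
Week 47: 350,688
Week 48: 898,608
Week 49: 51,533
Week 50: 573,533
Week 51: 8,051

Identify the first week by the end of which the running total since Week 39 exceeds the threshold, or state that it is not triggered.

Week 45

Through Week 39: 97,829
Through Week 40: 115,160
Through Week 41: 207,891
Through Week 42: 290,083
Through Week 43: 1,001,998
Through Week 44: 1,146,032
Through Week 45: 2,264,272 ← exceeds threshold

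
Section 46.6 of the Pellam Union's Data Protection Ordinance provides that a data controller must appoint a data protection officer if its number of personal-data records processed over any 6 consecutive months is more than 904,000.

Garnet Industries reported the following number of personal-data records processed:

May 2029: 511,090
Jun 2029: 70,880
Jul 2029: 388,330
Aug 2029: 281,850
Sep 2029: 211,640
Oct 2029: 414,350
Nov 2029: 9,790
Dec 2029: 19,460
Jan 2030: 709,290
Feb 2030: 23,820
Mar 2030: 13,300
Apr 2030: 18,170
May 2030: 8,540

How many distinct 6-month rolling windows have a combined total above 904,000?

May 2029–Oct 2029: 511,090 + 70,880 + 388,330 + 281,850 + 211,640 + 414,350 = 1,878,140 (over)
Jun 2029–Nov 2029: 70,880 + 388,330 + 281,850 + 211,640 + 414,350 + 9,790 = 1,376,840 (over)
Jul 2029–Dec 2029: 388,330 + 281,850 + 211,640 + 414,350 + 9,790 + 19,460 = 1,325,420 (over)
Aug 2029–Jan 2030: 281,850 + 211,640 + 414,350 + 9,790 + 19,460 + 709,290 = 1,646,380 (over)
Sep 2029–Feb 2030: 211,640 + 414,350 + 9,790 + 19,460 + 709,290 + 23,820 = 1,388,350 (over)
Oct 2029–Mar 2030: 414,350 + 9,790 + 19,460 + 709,290 + 23,820 + 13,300 = 1,190,010 (over)
Nov 2029–Apr 2030: 9,790 + 19,460 + 709,290 + 23,820 + 13,300 + 18,170 = 793,830 (under)
Dec 2029–May 2030: 19,460 + 709,290 + 23,820 + 13,300 + 18,170 + 8,540 = 792,580 (under)
6 windows exceed the threshold.

6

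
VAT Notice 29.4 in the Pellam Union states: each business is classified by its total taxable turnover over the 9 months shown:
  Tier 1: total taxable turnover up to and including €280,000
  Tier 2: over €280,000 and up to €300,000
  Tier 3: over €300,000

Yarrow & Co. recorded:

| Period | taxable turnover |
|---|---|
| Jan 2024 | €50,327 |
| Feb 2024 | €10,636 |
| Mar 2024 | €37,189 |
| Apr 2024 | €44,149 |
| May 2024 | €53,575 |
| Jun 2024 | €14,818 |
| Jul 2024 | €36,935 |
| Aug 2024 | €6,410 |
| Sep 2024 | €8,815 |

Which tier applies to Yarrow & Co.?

Tier 1

Total taxable turnover: €50,327 + €10,636 + €37,189 + €44,149 + €53,575 + €14,818 + €36,935 + €6,410 + €8,815 = €262,854.
€262,854 ≤ €280,000, so Tier 1 applies.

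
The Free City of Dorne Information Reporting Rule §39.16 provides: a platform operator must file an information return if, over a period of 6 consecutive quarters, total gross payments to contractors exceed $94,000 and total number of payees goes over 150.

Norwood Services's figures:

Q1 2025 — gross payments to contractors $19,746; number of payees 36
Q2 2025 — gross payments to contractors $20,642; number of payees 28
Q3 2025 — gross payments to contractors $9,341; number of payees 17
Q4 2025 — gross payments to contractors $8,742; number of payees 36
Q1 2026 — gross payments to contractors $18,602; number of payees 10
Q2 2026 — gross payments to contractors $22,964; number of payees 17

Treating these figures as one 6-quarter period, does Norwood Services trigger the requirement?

Total gross payments to contractors: $19,746 + $20,642 + $9,341 + $8,742 + $18,602 + $22,964 = $100,037 (> $94,000).
Total number of payees: 36 + 28 + 17 + 36 + 10 + 17 = 144 (≤ 150).
The test is 'and': the rule requires both, and at least one is not exceeded.

No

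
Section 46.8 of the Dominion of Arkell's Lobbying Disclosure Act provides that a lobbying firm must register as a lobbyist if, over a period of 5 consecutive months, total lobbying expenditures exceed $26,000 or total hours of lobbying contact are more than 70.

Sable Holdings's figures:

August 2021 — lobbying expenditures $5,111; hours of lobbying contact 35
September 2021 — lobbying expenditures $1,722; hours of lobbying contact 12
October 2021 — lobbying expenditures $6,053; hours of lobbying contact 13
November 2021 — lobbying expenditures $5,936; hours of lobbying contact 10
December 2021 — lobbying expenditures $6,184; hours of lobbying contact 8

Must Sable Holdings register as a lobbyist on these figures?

Yes

Total lobbying expenditures: $5,111 + $1,722 + $6,053 + $5,936 + $6,184 = $25,006 (≤ $26,000).
Total hours of lobbying contact: 35 + 12 + 13 + 10 + 8 = 78 (> 70).
The test is 'or': at least one threshold is exceeded.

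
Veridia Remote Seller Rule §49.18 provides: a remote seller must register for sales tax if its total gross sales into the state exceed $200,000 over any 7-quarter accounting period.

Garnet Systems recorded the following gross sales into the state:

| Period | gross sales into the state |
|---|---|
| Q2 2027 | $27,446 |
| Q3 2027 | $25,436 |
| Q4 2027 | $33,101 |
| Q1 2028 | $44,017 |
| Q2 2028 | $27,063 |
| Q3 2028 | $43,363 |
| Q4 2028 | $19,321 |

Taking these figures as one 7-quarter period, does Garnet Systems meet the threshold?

Total gross sales into the state: $27,446 + $25,436 + $33,101 + $44,017 + $27,063 + $43,363 + $19,321 = $219,747.
$219,747 > $200,000, so the threshold is exceeded.

Yes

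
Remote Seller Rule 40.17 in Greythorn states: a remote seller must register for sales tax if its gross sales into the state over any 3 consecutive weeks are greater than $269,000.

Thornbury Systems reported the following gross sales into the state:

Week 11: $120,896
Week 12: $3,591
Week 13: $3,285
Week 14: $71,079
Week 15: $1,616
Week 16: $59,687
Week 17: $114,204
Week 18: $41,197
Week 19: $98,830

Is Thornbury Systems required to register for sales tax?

Week 11–Week 13: $120,896 + $3,591 + $3,285 = $127,772 (under)
Week 12–Week 14: $3,591 + $3,285 + $71,079 = $77,955 (under)
Week 13–Week 15: $3,285 + $71,079 + $1,616 = $75,980 (under)
Week 14–Week 16: $71,079 + $1,616 + $59,687 = $132,382 (under)
Week 15–Week 17: $1,616 + $59,687 + $114,204 = $175,507 (under)
Week 16–Week 18: $59,687 + $114,204 + $41,197 = $215,088 (under)
Week 17–Week 19: $114,204 + $41,197 + $98,830 = $254,231 (under)
No window exceeds $269,000.

No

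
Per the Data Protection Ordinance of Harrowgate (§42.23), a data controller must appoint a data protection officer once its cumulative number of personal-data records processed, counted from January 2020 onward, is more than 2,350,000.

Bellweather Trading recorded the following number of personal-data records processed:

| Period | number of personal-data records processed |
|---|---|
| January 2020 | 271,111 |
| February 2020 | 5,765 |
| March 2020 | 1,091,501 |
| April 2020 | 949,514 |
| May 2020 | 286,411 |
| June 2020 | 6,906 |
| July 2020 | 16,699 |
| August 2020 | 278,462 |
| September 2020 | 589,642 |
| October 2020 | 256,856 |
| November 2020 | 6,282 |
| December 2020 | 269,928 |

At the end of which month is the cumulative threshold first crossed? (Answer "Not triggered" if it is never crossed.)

Through January 2020: 271,111
Through February 2020: 276,876
Through March 2020: 1,368,377
Through April 2020: 2,317,891
Through May 2020: 2,604,302 ← exceeds threshold

May 2020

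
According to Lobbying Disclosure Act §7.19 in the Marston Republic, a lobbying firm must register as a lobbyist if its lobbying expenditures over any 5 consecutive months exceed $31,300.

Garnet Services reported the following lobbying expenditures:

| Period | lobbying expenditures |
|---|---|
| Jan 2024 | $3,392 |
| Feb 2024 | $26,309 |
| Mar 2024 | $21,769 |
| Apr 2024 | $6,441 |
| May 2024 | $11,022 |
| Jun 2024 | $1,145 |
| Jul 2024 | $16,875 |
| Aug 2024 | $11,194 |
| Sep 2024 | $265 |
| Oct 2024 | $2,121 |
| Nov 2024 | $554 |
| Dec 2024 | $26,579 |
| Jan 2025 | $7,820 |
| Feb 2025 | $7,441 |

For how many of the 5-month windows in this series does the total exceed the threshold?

Jan 2024–May 2024: $3,392 + $26,309 + $21,769 + $6,441 + $11,022 = $68,933 (over)
Feb 2024–Jun 2024: $26,309 + $21,769 + $6,441 + $11,022 + $1,145 = $66,686 (over)
Mar 2024–Jul 2024: $21,769 + $6,441 + $11,022 + $1,145 + $16,875 = $57,252 (over)
Apr 2024–Aug 2024: $6,441 + $11,022 + $1,145 + $16,875 + $11,194 = $46,677 (over)
May 2024–Sep 2024: $11,022 + $1,145 + $16,875 + $11,194 + $265 = $40,501 (over)
Jun 2024–Oct 2024: $1,145 + $16,875 + $11,194 + $265 + $2,121 = $31,600 (over)
Jul 2024–Nov 2024: $16,875 + $11,194 + $265 + $2,121 + $554 = $31,009 (under)
Aug 2024–Dec 2024: $11,194 + $265 + $2,121 + $554 + $26,579 = $40,713 (over)
Sep 2024–Jan 2025: $265 + $2,121 + $554 + $26,579 + $7,820 = $37,339 (over)
Oct 2024–Feb 2025: $2,121 + $554 + $26,579 + $7,820 + $7,441 = $44,515 (over)
9 windows exceed the threshold.

9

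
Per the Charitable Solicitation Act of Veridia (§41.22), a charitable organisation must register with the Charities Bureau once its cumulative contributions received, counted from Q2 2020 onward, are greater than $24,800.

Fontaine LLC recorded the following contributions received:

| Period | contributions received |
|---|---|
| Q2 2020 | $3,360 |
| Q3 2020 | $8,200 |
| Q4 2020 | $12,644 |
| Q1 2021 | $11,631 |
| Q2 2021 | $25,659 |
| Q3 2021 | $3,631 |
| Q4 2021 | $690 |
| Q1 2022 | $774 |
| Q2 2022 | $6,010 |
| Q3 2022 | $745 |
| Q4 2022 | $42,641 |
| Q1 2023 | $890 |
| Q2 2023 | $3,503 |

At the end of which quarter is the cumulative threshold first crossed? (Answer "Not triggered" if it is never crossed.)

Q1 2021

Through Q2 2020: $3,360
Through Q3 2020: $11,560
Through Q4 2020: $24,204
Through Q1 2021: $35,835 ← exceeds threshold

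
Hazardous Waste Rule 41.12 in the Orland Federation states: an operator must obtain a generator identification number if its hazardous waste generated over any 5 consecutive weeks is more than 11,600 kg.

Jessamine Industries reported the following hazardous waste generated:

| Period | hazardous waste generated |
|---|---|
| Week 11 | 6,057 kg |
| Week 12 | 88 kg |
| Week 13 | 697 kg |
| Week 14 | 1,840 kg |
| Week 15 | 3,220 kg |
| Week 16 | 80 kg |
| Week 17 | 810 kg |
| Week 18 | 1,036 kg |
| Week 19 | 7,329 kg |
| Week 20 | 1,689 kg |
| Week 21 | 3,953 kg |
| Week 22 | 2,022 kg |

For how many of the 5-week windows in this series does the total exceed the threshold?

4

Week 11–Week 15: 6,057 kg + 88 kg + 697 kg + 1,840 kg + 3,220 kg = 11,902 kg (over)
Week 12–Week 16: 88 kg + 697 kg + 1,840 kg + 3,220 kg + 80 kg = 5,925 kg (under)
Week 13–Week 17: 697 kg + 1,840 kg + 3,220 kg + 80 kg + 810 kg = 6,647 kg (under)
Week 14–Week 18: 1,840 kg + 3,220 kg + 80 kg + 810 kg + 1,036 kg = 6,986 kg (under)
Week 15–Week 19: 3,220 kg + 80 kg + 810 kg + 1,036 kg + 7,329 kg = 12,475 kg (over)
Week 16–Week 20: 80 kg + 810 kg + 1,036 kg + 7,329 kg + 1,689 kg = 10,944 kg (under)
Week 17–Week 21: 810 kg + 1,036 kg + 7,329 kg + 1,689 kg + 3,953 kg = 14,817 kg (over)
Week 18–Week 22: 1,036 kg + 7,329 kg + 1,689 kg + 3,953 kg + 2,022 kg = 16,029 kg (over)
4 windows exceed the threshold.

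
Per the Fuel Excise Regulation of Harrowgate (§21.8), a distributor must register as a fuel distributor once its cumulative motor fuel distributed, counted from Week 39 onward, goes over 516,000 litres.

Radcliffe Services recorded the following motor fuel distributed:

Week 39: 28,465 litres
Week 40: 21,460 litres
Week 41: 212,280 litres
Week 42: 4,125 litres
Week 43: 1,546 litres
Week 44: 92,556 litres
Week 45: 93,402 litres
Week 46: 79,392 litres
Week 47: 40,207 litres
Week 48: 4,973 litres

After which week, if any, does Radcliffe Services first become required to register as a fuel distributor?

Through Week 39: 28,465 litres
Through Week 40: 49,925 litres
Through Week 41: 262,205 litres
Through Week 42: 266,330 litres
Through Week 43: 267,876 litres
Through Week 44: 360,432 litres
Through Week 45: 453,834 litres
Through Week 46: 533,226 litres ← exceeds threshold

Week 46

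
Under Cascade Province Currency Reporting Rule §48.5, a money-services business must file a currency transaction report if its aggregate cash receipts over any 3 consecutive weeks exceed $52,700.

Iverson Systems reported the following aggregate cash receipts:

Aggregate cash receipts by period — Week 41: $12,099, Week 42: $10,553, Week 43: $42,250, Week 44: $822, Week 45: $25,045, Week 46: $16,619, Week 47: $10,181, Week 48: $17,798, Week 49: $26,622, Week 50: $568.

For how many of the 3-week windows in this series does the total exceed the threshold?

Week 41–Week 43: $12,099 + $10,553 + $42,250 = $64,902 (over)
Week 42–Week 44: $10,553 + $42,250 + $822 = $53,625 (over)
Week 43–Week 45: $42,250 + $822 + $25,045 = $68,117 (over)
Week 44–Week 46: $822 + $25,045 + $16,619 = $42,486 (under)
Week 45–Week 47: $25,045 + $16,619 + $10,181 = $51,845 (under)
Week 46–Week 48: $16,619 + $10,181 + $17,798 = $44,598 (under)
Week 47–Week 49: $10,181 + $17,798 + $26,622 = $54,601 (over)
Week 48–Week 50: $17,798 + $26,622 + $568 = $44,988 (under)
4 windows exceed the threshold.

4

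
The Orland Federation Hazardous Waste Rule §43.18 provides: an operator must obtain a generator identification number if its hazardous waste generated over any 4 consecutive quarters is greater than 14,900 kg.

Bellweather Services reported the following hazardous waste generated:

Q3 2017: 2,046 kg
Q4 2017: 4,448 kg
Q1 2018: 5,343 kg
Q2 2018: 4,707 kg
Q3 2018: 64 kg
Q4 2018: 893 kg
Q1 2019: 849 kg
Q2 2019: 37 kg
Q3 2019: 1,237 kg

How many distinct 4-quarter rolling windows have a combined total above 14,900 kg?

1

Q3 2017–Q2 2018: 2,046 kg + 4,448 kg + 5,343 kg + 4,707 kg = 16,544 kg (over)
Q4 2017–Q3 2018: 4,448 kg + 5,343 kg + 4,707 kg + 64 kg = 14,562 kg (under)
Q1 2018–Q4 2018: 5,343 kg + 4,707 kg + 64 kg + 893 kg = 11,007 kg (under)
Q2 2018–Q1 2019: 4,707 kg + 64 kg + 893 kg + 849 kg = 6,513 kg (under)
Q3 2018–Q2 2019: 64 kg + 893 kg + 849 kg + 37 kg = 1,843 kg (under)
Q4 2018–Q3 2019: 893 kg + 849 kg + 37 kg + 1,237 kg = 3,016 kg (under)
1 window exceeds the threshold.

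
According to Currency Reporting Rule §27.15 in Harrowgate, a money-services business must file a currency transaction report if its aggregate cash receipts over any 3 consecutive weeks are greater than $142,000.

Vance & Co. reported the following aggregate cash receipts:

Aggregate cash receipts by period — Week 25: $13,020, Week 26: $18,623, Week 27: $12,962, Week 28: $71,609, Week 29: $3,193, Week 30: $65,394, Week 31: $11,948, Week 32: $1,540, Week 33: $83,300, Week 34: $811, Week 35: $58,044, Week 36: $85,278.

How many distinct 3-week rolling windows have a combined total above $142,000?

2

Week 25–Week 27: $13,020 + $18,623 + $12,962 = $44,605 (under)
Week 26–Week 28: $18,623 + $12,962 + $71,609 = $103,194 (under)
Week 27–Week 29: $12,962 + $71,609 + $3,193 = $87,764 (under)
Week 28–Week 30: $71,609 + $3,193 + $65,394 = $140,196 (under)
Week 29–Week 31: $3,193 + $65,394 + $11,948 = $80,535 (under)
Week 30–Week 32: $65,394 + $11,948 + $1,540 = $78,882 (under)
Week 31–Week 33: $11,948 + $1,540 + $83,300 = $96,788 (under)
Week 32–Week 34: $1,540 + $83,300 + $811 = $85,651 (under)
Week 33–Week 35: $83,300 + $811 + $58,044 = $142,155 (over)
Week 34–Week 36: $811 + $58,044 + $85,278 = $144,133 (over)
2 windows exceed the threshold.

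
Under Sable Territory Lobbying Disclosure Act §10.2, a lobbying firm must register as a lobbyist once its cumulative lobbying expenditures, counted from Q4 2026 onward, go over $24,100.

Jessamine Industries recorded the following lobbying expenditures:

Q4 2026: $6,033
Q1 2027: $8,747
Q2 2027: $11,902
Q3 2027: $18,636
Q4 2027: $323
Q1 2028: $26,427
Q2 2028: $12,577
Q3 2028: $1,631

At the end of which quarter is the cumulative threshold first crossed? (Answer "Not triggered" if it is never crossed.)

Q2 2027

Through Q4 2026: $6,033
Through Q1 2027: $14,780
Through Q2 2027: $26,682 ← exceeds threshold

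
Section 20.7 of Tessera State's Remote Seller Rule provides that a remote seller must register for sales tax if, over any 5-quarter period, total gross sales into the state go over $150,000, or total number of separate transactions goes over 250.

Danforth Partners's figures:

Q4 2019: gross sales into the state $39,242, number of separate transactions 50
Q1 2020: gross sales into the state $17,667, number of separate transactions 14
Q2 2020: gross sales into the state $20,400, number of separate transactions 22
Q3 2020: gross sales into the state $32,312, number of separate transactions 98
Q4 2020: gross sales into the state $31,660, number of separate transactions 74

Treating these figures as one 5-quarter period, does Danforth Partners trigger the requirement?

Total gross sales into the state: $39,242 + $17,667 + $20,400 + $32,312 + $31,660 = $141,281 (≤ $150,000).
Total number of separate transactions: 50 + 14 + 22 + 98 + 74 = 258 (> 250).
The test is 'or': at least one threshold is exceeded.

Yes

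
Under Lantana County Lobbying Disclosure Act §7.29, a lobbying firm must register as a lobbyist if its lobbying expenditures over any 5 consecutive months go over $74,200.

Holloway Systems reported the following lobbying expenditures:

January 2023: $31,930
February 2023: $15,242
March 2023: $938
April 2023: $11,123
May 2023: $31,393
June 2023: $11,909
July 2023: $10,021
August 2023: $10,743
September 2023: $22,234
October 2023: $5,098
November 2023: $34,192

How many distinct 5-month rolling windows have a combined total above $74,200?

4

January 2023–May 2023: $31,930 + $15,242 + $938 + $11,123 + $31,393 = $90,626 (over)
February 2023–June 2023: $15,242 + $938 + $11,123 + $31,393 + $11,909 = $70,605 (under)
March 2023–July 2023: $938 + $11,123 + $31,393 + $11,909 + $10,021 = $65,384 (under)
April 2023–August 2023: $11,123 + $31,393 + $11,909 + $10,021 + $10,743 = $75,189 (over)
May 2023–September 2023: $31,393 + $11,909 + $10,021 + $10,743 + $22,234 = $86,300 (over)
June 2023–October 2023: $11,909 + $10,021 + $10,743 + $22,234 + $5,098 = $60,005 (under)
July 2023–November 2023: $10,021 + $10,743 + $22,234 + $5,098 + $34,192 = $82,288 (over)
4 windows exceed the threshold.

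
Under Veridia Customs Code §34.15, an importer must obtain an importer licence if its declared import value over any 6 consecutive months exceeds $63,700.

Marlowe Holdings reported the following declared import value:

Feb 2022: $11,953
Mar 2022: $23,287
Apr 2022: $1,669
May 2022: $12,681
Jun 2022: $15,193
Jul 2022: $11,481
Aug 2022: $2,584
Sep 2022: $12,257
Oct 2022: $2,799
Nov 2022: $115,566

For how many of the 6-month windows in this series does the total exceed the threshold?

Feb 2022–Jul 2022: $11,953 + $23,287 + $1,669 + $12,681 + $15,193 + $11,481 = $76,264 (over)
Mar 2022–Aug 2022: $23,287 + $1,669 + $12,681 + $15,193 + $11,481 + $2,584 = $66,895 (over)
Apr 2022–Sep 2022: $1,669 + $12,681 + $15,193 + $11,481 + $2,584 + $12,257 = $55,865 (under)
May 2022–Oct 2022: $12,681 + $15,193 + $11,481 + $2,584 + $12,257 + $2,799 = $56,995 (under)
Jun 2022–Nov 2022: $15,193 + $11,481 + $2,584 + $12,257 + $2,799 + $115,566 = $159,880 (over)
3 windows exceed the threshold.

3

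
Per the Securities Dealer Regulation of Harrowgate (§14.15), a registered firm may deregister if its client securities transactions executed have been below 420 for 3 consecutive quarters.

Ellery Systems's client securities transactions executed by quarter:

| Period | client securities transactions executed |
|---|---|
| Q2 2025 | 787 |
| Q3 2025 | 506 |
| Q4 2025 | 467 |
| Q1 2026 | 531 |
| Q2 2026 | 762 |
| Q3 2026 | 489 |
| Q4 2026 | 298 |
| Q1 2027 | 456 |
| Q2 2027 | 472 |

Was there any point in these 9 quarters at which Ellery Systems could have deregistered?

No

Quarters below 420: Q4 2026.
Longest run of consecutive quarters below the threshold: 1.
1 < 3, so Ellery Systems never became eligible.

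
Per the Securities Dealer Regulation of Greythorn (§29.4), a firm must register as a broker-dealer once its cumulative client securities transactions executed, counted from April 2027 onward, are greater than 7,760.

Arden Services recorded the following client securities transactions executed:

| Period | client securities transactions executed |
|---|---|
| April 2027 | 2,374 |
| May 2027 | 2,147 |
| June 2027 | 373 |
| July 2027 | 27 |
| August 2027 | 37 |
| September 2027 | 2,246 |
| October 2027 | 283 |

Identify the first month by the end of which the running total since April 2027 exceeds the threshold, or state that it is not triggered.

Not triggered

Through April 2027: 2,374
Through May 2027: 4,521
Through June 2027: 4,894
Through July 2027: 4,921
Through August 2027: 4,958
Through September 2027: 7,204
Through October 2027: 7,487
Final cumulative total 7,487 ≤ 7,760; the threshold is never exceeded.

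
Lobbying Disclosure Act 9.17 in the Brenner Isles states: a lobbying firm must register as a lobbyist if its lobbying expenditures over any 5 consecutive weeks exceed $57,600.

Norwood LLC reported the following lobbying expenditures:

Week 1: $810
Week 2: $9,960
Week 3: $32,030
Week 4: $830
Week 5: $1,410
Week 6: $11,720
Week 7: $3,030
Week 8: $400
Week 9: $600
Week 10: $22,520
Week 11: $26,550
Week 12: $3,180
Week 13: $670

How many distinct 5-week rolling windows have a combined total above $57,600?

0

Week 1–Week 5: $810 + $9,960 + $32,030 + $830 + $1,410 = $45,040 (under)
Week 2–Week 6: $9,960 + $32,030 + $830 + $1,410 + $11,720 = $55,950 (under)
Week 3–Week 7: $32,030 + $830 + $1,410 + $11,720 + $3,030 = $49,020 (under)
Week 4–Week 8: $830 + $1,410 + $11,720 + $3,030 + $400 = $17,390 (under)
Week 5–Week 9: $1,410 + $11,720 + $3,030 + $400 + $600 = $17,160 (under)
Week 6–Week 10: $11,720 + $3,030 + $400 + $600 + $22,520 = $38,270 (under)
Week 7–Week 11: $3,030 + $400 + $600 + $22,520 + $26,550 = $53,100 (under)
Week 8–Week 12: $400 + $600 + $22,520 + $26,550 + $3,180 = $53,250 (under)
Week 9–Week 13: $600 + $22,520 + $26,550 + $3,180 + $670 = $53,520 (under)
0 windows exceed the threshold.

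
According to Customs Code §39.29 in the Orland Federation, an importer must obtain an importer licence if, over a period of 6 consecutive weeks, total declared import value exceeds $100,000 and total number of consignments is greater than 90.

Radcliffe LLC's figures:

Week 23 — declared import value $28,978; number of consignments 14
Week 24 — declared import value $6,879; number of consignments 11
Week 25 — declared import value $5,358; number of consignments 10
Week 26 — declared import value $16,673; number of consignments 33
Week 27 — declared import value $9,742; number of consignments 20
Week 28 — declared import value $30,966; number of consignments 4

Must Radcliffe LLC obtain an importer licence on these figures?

Total declared import value: $28,978 + $6,879 + $5,358 + $16,673 + $9,742 + $30,966 = $98,596 (≤ $100,000).
Total number of consignments: 14 + 11 + 10 + 33 + 20 + 4 = 92 (> 90).
The test is 'and': the rule requires both, and at least one is not exceeded.

No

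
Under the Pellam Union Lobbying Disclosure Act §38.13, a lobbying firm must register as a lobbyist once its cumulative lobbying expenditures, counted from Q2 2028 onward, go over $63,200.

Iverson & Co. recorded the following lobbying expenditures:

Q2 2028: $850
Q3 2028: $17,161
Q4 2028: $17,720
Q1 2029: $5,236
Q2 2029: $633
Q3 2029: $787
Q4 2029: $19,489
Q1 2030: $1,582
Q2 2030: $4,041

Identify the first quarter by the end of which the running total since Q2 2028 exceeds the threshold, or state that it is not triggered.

Through Q2 2028: $850
Through Q3 2028: $18,011
Through Q4 2028: $35,731
Through Q1 2029: $40,967
Through Q2 2029: $41,600
Through Q3 2029: $42,387
Through Q4 2029: $61,876
Through Q1 2030: $63,458 ← exceeds threshold

Q1 2030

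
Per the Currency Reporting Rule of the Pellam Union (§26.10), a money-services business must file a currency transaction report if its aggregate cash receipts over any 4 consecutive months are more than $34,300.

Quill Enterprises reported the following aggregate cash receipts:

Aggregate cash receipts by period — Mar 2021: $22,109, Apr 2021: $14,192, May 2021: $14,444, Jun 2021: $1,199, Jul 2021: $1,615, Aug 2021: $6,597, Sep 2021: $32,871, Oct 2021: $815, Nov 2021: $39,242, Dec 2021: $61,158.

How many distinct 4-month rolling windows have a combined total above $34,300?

Mar 2021–Jun 2021: $22,109 + $14,192 + $14,444 + $1,199 = $51,944 (over)
Apr 2021–Jul 2021: $14,192 + $14,444 + $1,199 + $1,615 = $31,450 (under)
May 2021–Aug 2021: $14,444 + $1,199 + $1,615 + $6,597 = $23,855 (under)
Jun 2021–Sep 2021: $1,199 + $1,615 + $6,597 + $32,871 = $42,282 (over)
Jul 2021–Oct 2021: $1,615 + $6,597 + $32,871 + $815 = $41,898 (over)
Aug 2021–Nov 2021: $6,597 + $32,871 + $815 + $39,242 = $79,525 (over)
Sep 2021–Dec 2021: $32,871 + $815 + $39,242 + $61,158 = $134,086 (over)
5 windows exceed the threshold.

5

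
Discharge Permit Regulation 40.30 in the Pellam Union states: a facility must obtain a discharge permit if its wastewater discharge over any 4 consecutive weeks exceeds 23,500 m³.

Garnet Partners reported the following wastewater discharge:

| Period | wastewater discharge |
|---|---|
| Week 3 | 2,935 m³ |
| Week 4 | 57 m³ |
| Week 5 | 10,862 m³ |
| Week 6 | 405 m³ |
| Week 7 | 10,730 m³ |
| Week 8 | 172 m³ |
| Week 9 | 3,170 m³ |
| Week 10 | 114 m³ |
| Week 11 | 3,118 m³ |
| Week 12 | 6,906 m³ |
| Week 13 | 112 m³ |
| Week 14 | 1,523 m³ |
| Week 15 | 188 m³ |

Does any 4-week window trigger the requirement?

Week 3–Week 6: 2,935 m³ + 57 m³ + 10,862 m³ + 405 m³ = 14,259 m³ (under)
Week 4–Week 7: 57 m³ + 10,862 m³ + 405 m³ + 10,730 m³ = 22,054 m³ (under)
Week 5–Week 8: 10,862 m³ + 405 m³ + 10,730 m³ + 172 m³ = 22,169 m³ (under)
Week 6–Week 9: 405 m³ + 10,730 m³ + 172 m³ + 3,170 m³ = 14,477 m³ (under)
Week 7–Week 10: 10,730 m³ + 172 m³ + 3,170 m³ + 114 m³ = 14,186 m³ (under)
Week 8–Week 11: 172 m³ + 3,170 m³ + 114 m³ + 3,118 m³ = 6,574 m³ (under)
Week 9–Week 12: 3,170 m³ + 114 m³ + 3,118 m³ + 6,906 m³ = 13,308 m³ (under)
Week 10–Week 13: 114 m³ + 3,118 m³ + 6,906 m³ + 112 m³ = 10,250 m³ (under)
Week 11–Week 14: 3,118 m³ + 6,906 m³ + 112 m³ + 1,523 m³ = 11,659 m³ (under)
Week 12–Week 15: 6,906 m³ + 112 m³ + 1,523 m³ + 188 m³ = 8,729 m³ (under)
No window exceeds 23,500 m³.

No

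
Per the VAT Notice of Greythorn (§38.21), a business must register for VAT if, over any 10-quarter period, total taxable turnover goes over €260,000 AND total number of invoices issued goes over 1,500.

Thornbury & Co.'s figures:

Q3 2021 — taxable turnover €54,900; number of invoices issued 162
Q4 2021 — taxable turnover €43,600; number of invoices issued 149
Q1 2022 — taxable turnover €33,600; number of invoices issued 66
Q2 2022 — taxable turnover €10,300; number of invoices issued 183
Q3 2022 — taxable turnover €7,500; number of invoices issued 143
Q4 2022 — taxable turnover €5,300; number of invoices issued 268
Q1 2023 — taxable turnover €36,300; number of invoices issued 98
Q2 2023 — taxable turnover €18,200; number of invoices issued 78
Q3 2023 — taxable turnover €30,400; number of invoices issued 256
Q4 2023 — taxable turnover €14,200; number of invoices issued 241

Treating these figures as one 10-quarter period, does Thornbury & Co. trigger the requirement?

No

Total taxable turnover: €54,900 + €43,600 + €33,600 + €10,300 + €7,500 + €5,300 + €36,300 + €18,200 + €30,400 + €14,200 = €254,300 (≤ €260,000).
Total number of invoices issued: 162 + 149 + 66 + 183 + 143 + 268 + 98 + 78 + 256 + 241 = 1,644 (> 1,500).
The test is 'and': the rule requires both, and at least one is not exceeded.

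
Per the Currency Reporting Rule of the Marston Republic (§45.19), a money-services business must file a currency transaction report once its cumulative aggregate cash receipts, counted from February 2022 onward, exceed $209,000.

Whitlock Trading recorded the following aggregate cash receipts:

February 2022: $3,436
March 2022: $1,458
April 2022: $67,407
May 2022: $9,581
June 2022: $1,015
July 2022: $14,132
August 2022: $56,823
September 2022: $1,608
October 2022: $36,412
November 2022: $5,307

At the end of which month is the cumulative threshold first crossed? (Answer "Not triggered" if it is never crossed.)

Not triggered

Through February 2022: $3,436
Through March 2022: $4,894
Through April 2022: $72,301
Through May 2022: $81,882
Through June 2022: $82,897
Through July 2022: $97,029
Through August 2022: $153,852
Through September 2022: $155,460
Through October 2022: $191,872
Through November 2022: $197,179
Final cumulative total $197,179 ≤ $209,000; the threshold is never exceeded.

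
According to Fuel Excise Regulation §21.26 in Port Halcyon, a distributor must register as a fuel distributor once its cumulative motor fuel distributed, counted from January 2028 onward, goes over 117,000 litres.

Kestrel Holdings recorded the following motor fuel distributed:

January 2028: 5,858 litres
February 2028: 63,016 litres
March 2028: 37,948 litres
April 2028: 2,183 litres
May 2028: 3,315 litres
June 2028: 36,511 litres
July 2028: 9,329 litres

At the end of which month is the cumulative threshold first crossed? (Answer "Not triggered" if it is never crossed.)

Through January 2028: 5,858 litres
Through February 2028: 68,874 litres
Through March 2028: 106,822 litres
Through April 2028: 109,005 litres
Through May 2028: 112,320 litres
Through June 2028: 148,831 litres ← exceeds threshold

June 2028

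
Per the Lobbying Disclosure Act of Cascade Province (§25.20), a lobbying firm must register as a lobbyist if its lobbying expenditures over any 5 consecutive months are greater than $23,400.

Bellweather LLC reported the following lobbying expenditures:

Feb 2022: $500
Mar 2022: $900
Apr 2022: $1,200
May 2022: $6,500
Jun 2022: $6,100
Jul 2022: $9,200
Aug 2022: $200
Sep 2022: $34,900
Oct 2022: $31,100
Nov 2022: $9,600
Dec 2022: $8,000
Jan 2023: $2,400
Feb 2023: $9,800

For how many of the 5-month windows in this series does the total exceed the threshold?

Feb 2022–Jun 2022: $500 + $900 + $1,200 + $6,500 + $6,100 = $15,200 (under)
Mar 2022–Jul 2022: $900 + $1,200 + $6,500 + $6,100 + $9,200 = $23,900 (over)
Apr 2022–Aug 2022: $1,200 + $6,500 + $6,100 + $9,200 + $200 = $23,200 (under)
May 2022–Sep 2022: $6,500 + $6,100 + $9,200 + $200 + $34,900 = $56,900 (over)
Jun 2022–Oct 2022: $6,100 + $9,200 + $200 + $34,900 + $31,100 = $81,500 (over)
Jul 2022–Nov 2022: $9,200 + $200 + $34,900 + $31,100 + $9,600 = $85,000 (over)
Aug 2022–Dec 2022: $200 + $34,900 + $31,100 + $9,600 + $8,000 = $83,800 (over)
Sep 2022–Jan 2023: $34,900 + $31,100 + $9,600 + $8,000 + $2,400 = $86,000 (over)
Oct 2022–Feb 2023: $31,100 + $9,600 + $8,000 + $2,400 + $9,800 = $60,900 (over)
7 windows exceed the threshold.

7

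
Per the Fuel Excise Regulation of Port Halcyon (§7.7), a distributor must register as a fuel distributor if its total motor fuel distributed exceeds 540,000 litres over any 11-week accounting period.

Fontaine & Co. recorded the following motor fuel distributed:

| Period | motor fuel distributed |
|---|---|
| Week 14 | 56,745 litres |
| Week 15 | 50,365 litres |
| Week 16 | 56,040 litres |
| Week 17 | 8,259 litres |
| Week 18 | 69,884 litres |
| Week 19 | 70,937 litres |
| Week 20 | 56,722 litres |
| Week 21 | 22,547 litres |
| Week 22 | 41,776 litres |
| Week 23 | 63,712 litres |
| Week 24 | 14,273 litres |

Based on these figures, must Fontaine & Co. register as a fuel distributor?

No

Total motor fuel distributed: 56,745 litres + 50,365 litres + 56,040 litres + 8,259 litres + 69,884 litres + 70,937 litres + 56,722 litres + 22,547 litres + 41,776 litres + 63,712 litres + 14,273 litres = 511,260 litres.
511,260 litres ≤ 540,000 litres, so the threshold is not exceeded.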